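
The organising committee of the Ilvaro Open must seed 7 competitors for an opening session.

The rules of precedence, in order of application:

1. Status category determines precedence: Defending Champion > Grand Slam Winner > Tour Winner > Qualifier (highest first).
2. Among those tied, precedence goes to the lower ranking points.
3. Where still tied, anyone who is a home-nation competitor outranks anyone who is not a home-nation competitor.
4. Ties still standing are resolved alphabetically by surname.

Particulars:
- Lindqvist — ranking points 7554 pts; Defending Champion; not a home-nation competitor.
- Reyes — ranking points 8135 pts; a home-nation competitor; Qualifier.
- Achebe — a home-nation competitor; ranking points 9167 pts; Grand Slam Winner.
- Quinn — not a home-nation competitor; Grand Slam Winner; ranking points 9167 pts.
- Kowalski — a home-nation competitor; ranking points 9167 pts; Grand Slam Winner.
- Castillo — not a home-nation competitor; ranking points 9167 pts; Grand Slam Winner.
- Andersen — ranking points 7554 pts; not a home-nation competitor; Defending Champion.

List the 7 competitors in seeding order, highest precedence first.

By status category: Andersen and Lindqvist (Defending Champion); then Achebe, Kowalski, Castillo and Quinn (Grand Slam Winner); then Reyes (Qualifier).
Andersen and Lindqvist both have ranking points 7554 pts, so the next rule applies.
Andersen and Lindqvist are each not a home-nation competitor, so the next rule applies.
Among Andersen and Lindqvist, alphabetically by surname: Andersen before Lindqvist.
Achebe, Kowalski, Castillo and Quinn all have ranking points 9167 pts, so the next rule applies.
Among Achebe, Kowalski, Castillo and Quinn, a home-nation competitor before not a home-nation competitor: Achebe and Kowalski (a home-nation competitor) before Castillo and Quinn (not a home-nation competitor).
Among Achebe and Kowalski, alphabetically by surname: Achebe before Kowalski.
Among Castillo and Quinn, alphabetically by surname: Castillo before Quinn.
Full order: Andersen, Lindqvist, Achebe, Kowalski, Castillo, Quinn, Reyes.

Andersen, Lindqvist, Achebe, Kowalski, Castillo, Quinn, Reyes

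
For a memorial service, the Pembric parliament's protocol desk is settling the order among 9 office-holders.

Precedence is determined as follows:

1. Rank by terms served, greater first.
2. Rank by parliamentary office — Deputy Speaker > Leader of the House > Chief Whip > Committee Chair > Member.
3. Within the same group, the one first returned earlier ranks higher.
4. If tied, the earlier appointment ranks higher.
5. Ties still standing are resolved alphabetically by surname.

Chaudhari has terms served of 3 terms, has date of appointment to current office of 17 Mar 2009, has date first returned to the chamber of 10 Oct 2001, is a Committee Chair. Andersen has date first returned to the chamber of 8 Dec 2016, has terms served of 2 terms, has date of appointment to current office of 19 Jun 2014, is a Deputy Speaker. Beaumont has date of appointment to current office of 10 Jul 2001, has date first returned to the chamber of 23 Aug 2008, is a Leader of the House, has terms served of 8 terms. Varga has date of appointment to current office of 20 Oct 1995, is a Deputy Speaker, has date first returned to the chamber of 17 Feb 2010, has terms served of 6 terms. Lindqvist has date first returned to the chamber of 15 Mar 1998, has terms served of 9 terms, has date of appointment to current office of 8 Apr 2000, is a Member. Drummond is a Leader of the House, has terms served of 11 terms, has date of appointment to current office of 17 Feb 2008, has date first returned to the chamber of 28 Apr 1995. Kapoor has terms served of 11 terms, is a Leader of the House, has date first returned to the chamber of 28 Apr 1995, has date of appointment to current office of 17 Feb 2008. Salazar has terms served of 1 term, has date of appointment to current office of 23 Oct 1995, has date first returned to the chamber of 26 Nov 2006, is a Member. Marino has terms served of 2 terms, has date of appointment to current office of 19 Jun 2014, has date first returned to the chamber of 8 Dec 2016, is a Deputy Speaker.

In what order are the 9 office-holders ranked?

Drummond, Kapoor, Lindqvist, Beaumont, Varga, Chaudhari, Andersen, Marino, Salazar

By terms served (higher first): Drummond and Kapoor (both 11 terms); then Lindqvist (9 terms); then Beaumont (8 terms); then Varga (6 terms); then Chaudhari (3 terms); then Andersen and Marino (both 2 terms); then Salazar (1 term).
Drummond and Kapoor are each Leader of the House, so the next rule applies.
Drummond and Kapoor both have date first returned to the chamber 28 Apr 1995, so the next rule applies.
Drummond and Kapoor both have date of appointment to current office 17 Feb 2008, so the next rule applies.
Among Drummond and Kapoor, alphabetically by surname: Drummond before Kapoor.
Andersen and Marino are each Deputy Speaker, so the next rule applies.
Andersen and Marino both have date first returned to the chamber 8 Dec 2016, so the next rule applies.
Andersen and Marino both have date of appointment to current office 19 Jun 2014, so the next rule applies.
Among Andersen and Marino, alphabetically by surname: Andersen before Marino.
Full order: Drummond, Kapoor, Lindqvist, Beaumont, Varga, Chaudhari, Andersen, Marino, Salazar.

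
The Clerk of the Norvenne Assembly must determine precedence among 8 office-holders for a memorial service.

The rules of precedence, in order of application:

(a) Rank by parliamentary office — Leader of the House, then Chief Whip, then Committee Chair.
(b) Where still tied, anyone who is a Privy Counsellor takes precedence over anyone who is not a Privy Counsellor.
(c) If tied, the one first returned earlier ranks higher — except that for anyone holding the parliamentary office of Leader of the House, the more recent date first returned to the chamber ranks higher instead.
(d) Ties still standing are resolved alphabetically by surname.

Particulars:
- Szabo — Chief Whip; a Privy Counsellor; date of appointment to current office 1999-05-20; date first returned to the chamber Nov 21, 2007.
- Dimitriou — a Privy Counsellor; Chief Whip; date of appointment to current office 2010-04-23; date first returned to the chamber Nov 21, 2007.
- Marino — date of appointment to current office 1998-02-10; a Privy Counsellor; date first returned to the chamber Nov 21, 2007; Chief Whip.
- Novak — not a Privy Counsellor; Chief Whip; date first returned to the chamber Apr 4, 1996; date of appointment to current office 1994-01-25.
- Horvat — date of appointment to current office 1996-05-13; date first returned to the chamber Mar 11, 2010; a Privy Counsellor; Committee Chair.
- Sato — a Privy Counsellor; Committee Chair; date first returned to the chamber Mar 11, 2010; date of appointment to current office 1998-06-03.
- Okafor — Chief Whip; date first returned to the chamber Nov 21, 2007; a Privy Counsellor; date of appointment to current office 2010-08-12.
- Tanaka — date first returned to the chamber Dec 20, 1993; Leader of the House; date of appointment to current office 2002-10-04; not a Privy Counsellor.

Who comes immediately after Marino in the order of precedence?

By parliamentary office: Tanaka (Leader of the House); then Dimitriou, Marino, Okafor, Szabo and Novak (Chief Whip); then Horvat and Sato (Committee Chair).
Among Dimitriou, Marino, Okafor, Szabo and Novak, a Privy Counsellor before not a Privy Counsellor: Dimitriou, Marino, Okafor and Szabo (a Privy Counsellor) before Novak (not a Privy Counsellor).
Dimitriou, Marino, Okafor and Szabo all have date first returned to the chamber Nov 21, 2007, so the next rule applies.
Among Dimitriou, Marino, Okafor and Szabo, alphabetically by surname: Dimitriou before Marino before Okafor before Szabo.
Horvat and Sato are each a Privy Counsellor, so the next rule applies.
Horvat and Sato both have date first returned to the chamber Mar 11, 2010, so the next rule applies.
Among Horvat and Sato, alphabetically by surname: Horvat before Sato.
Order: Tanaka, Dimitriou, Marino, Okafor, Szabo, Novak, Horvat, Sato.

Okafor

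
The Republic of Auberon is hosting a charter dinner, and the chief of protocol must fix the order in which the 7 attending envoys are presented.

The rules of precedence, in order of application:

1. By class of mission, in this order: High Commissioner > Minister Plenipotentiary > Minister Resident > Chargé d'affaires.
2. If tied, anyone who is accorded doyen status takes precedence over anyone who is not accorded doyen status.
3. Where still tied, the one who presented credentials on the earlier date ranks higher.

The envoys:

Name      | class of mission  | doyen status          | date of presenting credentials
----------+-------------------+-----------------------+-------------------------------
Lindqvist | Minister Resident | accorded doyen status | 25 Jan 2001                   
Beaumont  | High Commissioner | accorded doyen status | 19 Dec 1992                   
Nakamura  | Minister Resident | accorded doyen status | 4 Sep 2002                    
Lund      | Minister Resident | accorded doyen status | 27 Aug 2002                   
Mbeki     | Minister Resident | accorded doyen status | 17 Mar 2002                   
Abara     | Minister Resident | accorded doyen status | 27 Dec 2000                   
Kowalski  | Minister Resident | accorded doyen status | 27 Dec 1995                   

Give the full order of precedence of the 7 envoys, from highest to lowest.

Beaumont, Kowalski, Abara, Lindqvist, Mbeki, Lund, Nakamura

By class of mission: Beaumont (High Commissioner); then Kowalski, Abara, Lindqvist, Mbeki, Lund and Nakamura (Minister Resident).
Kowalski, Abara, Lindqvist, Mbeki, Lund and Nakamura are each accorded doyen status, so the next rule applies.
Among Kowalski, Abara, Lindqvist, Mbeki, Lund and Nakamura, by date of presenting credentials (earlier first): Kowalski (27 Dec 1995) before Abara (27 Dec 2000) before Lindqvist (25 Jan 2001) before Mbeki (17 Mar 2002) before Lund (27 Aug 2002) before Nakamura (4 Sep 2002).
Full order: Beaumont, Kowalski, Abara, Lindqvist, Mbeki, Lund, Nakamura.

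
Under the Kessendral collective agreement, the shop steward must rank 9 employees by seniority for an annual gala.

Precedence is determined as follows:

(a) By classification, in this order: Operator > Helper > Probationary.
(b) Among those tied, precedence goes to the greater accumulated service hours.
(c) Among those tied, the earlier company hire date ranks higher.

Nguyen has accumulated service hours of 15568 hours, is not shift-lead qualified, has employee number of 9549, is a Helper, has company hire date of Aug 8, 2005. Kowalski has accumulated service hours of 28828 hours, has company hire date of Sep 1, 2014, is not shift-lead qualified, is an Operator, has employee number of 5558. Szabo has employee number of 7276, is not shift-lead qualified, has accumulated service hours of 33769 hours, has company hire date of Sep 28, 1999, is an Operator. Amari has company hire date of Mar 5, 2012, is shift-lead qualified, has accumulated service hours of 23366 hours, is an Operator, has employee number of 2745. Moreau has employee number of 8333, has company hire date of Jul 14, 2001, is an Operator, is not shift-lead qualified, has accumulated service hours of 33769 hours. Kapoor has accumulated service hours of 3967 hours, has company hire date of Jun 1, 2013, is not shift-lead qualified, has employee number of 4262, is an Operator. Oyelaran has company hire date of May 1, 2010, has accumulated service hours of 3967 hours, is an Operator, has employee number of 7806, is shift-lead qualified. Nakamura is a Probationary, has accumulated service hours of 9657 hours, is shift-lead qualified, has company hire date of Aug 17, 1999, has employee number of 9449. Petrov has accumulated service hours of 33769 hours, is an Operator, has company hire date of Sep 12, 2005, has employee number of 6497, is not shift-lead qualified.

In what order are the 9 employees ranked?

Szabo, Moreau, Petrov, Kowalski, Amari, Oyelaran, Kapoor, Nguyen, Nakamura

By classification: Szabo, Moreau, Petrov, Kowalski, Amari, Oyelaran and Kapoor (Operator); then Nguyen (Helper); then Nakamura (Probationary).
Among Szabo, Moreau, Petrov, Kowalski, Amari, Oyelaran and Kapoor, by accumulated service hours (higher first): Szabo, Moreau and Petrov (33769 hours) before Kowalski (28828 hours) before Amari (23366 hours) before Oyelaran and Kapoor (3967 hours).
Among Szabo, Moreau and Petrov, by company hire date (earlier first): Szabo (Sep 28, 1999) before Moreau (Jul 14, 2001) before Petrov (Sep 12, 2005).
Among Oyelaran and Kapoor, by company hire date (earlier first): Oyelaran (May 1, 2010) before Kapoor (Jun 1, 2013).
Full order: Szabo, Moreau, Petrov, Kowalski, Amari, Oyelaran, Kapoor, Nguyen, Nakamura.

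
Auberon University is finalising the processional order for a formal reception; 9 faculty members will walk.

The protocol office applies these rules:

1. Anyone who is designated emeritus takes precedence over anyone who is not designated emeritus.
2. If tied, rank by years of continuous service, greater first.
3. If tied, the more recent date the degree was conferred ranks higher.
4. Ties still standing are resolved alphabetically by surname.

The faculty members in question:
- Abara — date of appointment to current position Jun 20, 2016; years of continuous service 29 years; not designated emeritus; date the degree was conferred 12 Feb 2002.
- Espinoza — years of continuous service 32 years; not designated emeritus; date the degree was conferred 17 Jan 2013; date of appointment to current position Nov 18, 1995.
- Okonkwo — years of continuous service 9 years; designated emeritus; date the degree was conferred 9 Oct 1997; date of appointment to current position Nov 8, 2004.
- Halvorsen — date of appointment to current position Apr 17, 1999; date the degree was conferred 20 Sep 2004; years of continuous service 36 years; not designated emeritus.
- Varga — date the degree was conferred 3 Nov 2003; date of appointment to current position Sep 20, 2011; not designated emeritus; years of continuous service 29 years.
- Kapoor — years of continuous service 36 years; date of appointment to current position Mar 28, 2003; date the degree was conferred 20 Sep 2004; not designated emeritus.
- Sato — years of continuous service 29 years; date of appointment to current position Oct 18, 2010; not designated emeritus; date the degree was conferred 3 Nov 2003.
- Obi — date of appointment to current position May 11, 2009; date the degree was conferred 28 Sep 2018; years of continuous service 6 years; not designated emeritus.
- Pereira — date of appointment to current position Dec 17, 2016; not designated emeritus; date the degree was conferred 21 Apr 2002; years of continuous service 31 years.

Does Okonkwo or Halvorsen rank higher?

Okonkwo

By the first rule: Okonkwo (designated emeritus); then Halvorsen, Kapoor, Espinoza, Pereira, Sato, Varga, Abara and Obi (each not designated emeritus).
Among Halvorsen, Kapoor, Espinoza, Pereira, Sato, Varga, Abara and Obi, by years of continuous service (higher first): Halvorsen and Kapoor (36 years) before Espinoza (32 years) before Pereira (31 years) before Sato, Varga and Abara (29 years) before Obi (6 years).
Halvorsen and Kapoor both have date the degree was conferred 20 Sep 2004, so the next rule applies.
Among Halvorsen and Kapoor, alphabetically by surname: Halvorsen before Kapoor.
Among Sato, Varga and Abara, by date the degree was conferred (later first): Sato and Varga (3 Nov 2003) before Abara (12 Feb 2002).
Among Sato and Varga, alphabetically by surname: Sato before Varga.
So Okonkwo takes precedence.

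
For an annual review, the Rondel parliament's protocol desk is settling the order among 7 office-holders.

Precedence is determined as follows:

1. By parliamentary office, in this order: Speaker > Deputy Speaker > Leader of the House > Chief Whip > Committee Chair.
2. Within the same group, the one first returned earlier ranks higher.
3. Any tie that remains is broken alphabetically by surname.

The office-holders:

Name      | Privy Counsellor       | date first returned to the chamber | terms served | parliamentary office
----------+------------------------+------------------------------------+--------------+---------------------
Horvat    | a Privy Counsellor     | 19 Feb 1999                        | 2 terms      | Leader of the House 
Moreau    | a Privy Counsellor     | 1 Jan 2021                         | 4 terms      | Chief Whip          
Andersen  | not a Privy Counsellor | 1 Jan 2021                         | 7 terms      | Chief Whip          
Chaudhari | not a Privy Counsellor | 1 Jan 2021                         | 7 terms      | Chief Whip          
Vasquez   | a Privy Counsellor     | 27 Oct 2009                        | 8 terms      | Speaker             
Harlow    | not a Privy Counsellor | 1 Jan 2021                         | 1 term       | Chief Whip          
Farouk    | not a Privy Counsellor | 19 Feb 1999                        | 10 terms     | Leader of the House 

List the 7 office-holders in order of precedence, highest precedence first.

By parliamentary office: Vasquez (Speaker); then Farouk and Horvat (Leader of the House); then Andersen, Chaudhari, Harlow and Moreau (Chief Whip).
Farouk and Horvat both have date first returned to the chamber 19 Feb 1999, so the next rule applies.
Among Farouk and Horvat, alphabetically by surname: Farouk before Horvat.
Andersen, Chaudhari, Harlow and Moreau all have date first returned to the chamber 1 Jan 2021, so the next rule applies.
Among Andersen, Chaudhari, Harlow and Moreau, alphabetically by surname: Andersen before Chaudhari before Harlow before Moreau.
Full order: Vasquez, Farouk, Horvat, Andersen, Chaudhari, Harlow, Moreau.

Vasquez, Farouk, Horvat, Andersen, Chaudhari, Harlow, Moreau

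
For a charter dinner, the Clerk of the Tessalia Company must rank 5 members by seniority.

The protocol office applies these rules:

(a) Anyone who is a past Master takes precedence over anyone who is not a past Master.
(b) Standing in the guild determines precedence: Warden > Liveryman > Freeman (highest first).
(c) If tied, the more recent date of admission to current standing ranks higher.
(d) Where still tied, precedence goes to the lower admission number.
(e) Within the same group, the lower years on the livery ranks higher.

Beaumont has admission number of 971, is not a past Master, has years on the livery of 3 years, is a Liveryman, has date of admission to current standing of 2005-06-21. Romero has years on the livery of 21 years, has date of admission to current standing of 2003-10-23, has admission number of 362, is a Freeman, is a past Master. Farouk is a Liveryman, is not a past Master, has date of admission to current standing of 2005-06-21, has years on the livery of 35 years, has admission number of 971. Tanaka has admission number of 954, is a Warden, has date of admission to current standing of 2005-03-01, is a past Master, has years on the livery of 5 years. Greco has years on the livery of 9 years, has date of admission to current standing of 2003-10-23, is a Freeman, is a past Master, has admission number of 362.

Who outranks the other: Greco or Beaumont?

By the first rule: Tanaka, Greco and Romero (each a past Master); then Beaumont and Farouk (both not a past Master).
Among Tanaka, Greco and Romero, by standing in the guild: Tanaka (Warden) before Greco and Romero (Freeman).
Greco and Romero both have date of admission to current standing 2003-10-23, so the next rule applies.
Greco and Romero both have admission number 362, so the next rule applies.
Among Greco and Romero, by years on the livery (lower first): Greco (9 years) before Romero (21 years).
Beaumont and Farouk are each Liveryman, so the next rule applies.
Beaumont and Farouk both have date of admission to current standing 2005-06-21, so the next rule applies.
Beaumont and Farouk both have admission number 971, so the next rule applies.
Among Beaumont and Farouk, by years on the livery (lower first): Beaumont (3 years) before Farouk (35 years).
So Greco takes precedence.

Greco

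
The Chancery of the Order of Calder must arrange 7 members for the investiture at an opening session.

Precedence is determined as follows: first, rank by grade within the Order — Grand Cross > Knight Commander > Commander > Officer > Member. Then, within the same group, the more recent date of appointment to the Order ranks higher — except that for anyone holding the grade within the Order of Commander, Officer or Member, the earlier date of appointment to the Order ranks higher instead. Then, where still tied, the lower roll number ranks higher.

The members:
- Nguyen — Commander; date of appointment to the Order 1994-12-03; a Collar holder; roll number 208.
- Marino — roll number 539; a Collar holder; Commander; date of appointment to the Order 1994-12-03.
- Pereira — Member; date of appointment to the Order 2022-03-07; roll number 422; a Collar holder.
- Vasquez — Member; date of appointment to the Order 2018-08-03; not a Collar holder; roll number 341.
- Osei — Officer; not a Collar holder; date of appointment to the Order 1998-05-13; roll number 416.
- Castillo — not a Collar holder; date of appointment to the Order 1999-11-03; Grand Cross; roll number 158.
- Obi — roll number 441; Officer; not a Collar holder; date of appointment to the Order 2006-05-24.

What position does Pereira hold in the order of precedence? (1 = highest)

By grade within the Order: Castillo (Grand Cross); then Nguyen and Marino (Commander); then Osei and Obi (Officer); then Vasquez and Pereira (Member).
Nguyen and Marino both have date of appointment to the Order 1994-12-03, so the next rule applies.
Among Nguyen and Marino, by roll number (lower first): Nguyen (208) before Marino (539).
Among Osei and Obi, by date of appointment to the Order (earlier first) (reversed rule for this group): Osei (1998-05-13) before Obi (2006-05-24).
Among Vasquez and Pereira, by date of appointment to the Order (earlier first) (reversed rule for this group): Vasquez (2018-08-03) before Pereira (2022-03-07).
Order: Castillo, Nguyen, Marino, Osei, Obi, Vasquez, Pereira. So position 7.

7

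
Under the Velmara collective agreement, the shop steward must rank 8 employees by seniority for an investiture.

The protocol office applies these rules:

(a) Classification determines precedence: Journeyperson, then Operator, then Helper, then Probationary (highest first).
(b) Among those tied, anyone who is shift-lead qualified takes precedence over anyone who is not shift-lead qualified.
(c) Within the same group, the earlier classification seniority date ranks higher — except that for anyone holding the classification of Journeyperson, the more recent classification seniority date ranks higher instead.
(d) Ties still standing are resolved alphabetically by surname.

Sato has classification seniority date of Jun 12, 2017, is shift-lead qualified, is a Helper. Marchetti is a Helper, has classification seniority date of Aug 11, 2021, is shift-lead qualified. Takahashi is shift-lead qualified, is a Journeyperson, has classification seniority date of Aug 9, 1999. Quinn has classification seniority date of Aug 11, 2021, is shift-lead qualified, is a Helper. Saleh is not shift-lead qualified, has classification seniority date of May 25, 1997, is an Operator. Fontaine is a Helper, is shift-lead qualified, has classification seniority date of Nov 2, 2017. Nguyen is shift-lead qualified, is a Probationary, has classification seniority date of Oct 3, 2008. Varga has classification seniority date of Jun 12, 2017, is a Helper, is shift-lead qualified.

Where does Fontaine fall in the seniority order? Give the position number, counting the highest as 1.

5

By classification: Takahashi (Journeyperson); then Saleh (Operator); then Sato, Varga, Fontaine, Marchetti and Quinn (Helper); then Nguyen (Probationary).
Sato, Varga, Fontaine, Marchetti and Quinn are each shift-lead qualified, so the next rule applies.
Among Sato, Varga, Fontaine, Marchetti and Quinn, by classification seniority date (earlier first): Sato and Varga (Jun 12, 2017) before Fontaine (Nov 2, 2017) before Marchetti and Quinn (Aug 11, 2021).
Among Sato and Varga, alphabetically by surname: Sato before Varga.
Among Marchetti and Quinn, alphabetically by surname: Marchetti before Quinn.
Order: Takahashi, Saleh, Sato, Varga, Fontaine, Marchetti, Quinn, Nguyen. So position 5.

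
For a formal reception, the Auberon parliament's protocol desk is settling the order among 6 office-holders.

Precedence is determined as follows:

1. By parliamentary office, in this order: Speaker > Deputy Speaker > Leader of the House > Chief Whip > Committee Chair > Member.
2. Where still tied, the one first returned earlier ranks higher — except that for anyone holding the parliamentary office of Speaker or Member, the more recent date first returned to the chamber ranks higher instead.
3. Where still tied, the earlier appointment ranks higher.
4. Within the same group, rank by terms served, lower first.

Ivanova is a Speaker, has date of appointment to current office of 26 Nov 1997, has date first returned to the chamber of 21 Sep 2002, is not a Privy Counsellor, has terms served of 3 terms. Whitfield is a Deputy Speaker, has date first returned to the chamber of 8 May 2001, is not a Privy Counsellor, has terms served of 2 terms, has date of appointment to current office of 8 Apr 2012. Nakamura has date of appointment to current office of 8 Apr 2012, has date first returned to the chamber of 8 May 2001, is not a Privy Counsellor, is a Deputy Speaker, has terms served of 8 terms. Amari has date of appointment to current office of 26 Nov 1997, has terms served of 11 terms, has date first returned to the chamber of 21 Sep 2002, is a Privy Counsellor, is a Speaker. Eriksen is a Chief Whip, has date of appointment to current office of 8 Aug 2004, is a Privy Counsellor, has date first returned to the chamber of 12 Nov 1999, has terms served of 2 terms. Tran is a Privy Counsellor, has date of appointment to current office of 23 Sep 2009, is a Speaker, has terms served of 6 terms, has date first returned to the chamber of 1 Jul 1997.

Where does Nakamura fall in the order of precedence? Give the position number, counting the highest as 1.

5

By parliamentary office: Ivanova, Amari and Tran (Speaker); then Whitfield and Nakamura (Deputy Speaker); then Eriksen (Chief Whip).
Among Ivanova, Amari and Tran, by date first returned to the chamber (later first) (reversed rule for this group): Ivanova and Amari (21 Sep 2002) before Tran (1 Jul 1997).
Ivanova and Amari both have date of appointment to current office 26 Nov 1997, so the next rule applies.
Among Ivanova and Amari, by terms served (lower first): Ivanova (3 terms) before Amari (11 terms).
Whitfield and Nakamura both have date first returned to the chamber 8 May 2001, so the next rule applies.
Whitfield and Nakamura both have date of appointment to current office 8 Apr 2012, so the next rule applies.
Among Whitfield and Nakamura, by terms served (lower first): Whitfield (2 terms) before Nakamura (8 terms).
Order: Ivanova, Amari, Tran, Whitfield, Nakamura, Eriksen. So position 5.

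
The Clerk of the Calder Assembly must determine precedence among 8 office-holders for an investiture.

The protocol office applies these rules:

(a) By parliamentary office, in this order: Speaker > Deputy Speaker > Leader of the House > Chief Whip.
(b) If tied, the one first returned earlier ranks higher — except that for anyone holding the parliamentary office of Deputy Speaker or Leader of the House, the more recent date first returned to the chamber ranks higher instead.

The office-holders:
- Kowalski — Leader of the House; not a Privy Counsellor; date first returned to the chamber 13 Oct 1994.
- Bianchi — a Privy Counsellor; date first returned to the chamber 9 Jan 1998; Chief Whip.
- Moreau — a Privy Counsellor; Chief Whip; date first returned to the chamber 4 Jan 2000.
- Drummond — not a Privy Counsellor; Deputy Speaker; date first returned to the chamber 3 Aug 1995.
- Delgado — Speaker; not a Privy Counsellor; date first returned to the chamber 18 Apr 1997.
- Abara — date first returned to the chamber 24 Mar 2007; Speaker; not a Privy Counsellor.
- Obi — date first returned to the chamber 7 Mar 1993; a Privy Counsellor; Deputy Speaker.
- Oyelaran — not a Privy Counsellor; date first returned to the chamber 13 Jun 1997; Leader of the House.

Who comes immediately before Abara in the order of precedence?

By parliamentary office: Delgado and Abara (Speaker); then Drummond and Obi (Deputy Speaker); then Oyelaran and Kowalski (Leader of the House); then Bianchi and Moreau (Chief Whip).
Among Delgado and Abara, by date first returned to the chamber (earlier first): Delgado (18 Apr 1997) before Abara (24 Mar 2007).
Among Drummond and Obi, by date first returned to the chamber (later first) (reversed rule for this group): Drummond (3 Aug 1995) before Obi (7 Mar 1993).
Among Oyelaran and Kowalski, by date first returned to the chamber (later first) (reversed rule for this group): Oyelaran (13 Jun 1997) before Kowalski (13 Oct 1994).
Among Bianchi and Moreau, by date first returned to the chamber (earlier first): Bianchi (9 Jan 1998) before Moreau (4 Jan 2000).
Order: Delgado, Abara, Drummond, Obi, Oyelaran, Kowalski, Bianchi, Moreau.

Delgado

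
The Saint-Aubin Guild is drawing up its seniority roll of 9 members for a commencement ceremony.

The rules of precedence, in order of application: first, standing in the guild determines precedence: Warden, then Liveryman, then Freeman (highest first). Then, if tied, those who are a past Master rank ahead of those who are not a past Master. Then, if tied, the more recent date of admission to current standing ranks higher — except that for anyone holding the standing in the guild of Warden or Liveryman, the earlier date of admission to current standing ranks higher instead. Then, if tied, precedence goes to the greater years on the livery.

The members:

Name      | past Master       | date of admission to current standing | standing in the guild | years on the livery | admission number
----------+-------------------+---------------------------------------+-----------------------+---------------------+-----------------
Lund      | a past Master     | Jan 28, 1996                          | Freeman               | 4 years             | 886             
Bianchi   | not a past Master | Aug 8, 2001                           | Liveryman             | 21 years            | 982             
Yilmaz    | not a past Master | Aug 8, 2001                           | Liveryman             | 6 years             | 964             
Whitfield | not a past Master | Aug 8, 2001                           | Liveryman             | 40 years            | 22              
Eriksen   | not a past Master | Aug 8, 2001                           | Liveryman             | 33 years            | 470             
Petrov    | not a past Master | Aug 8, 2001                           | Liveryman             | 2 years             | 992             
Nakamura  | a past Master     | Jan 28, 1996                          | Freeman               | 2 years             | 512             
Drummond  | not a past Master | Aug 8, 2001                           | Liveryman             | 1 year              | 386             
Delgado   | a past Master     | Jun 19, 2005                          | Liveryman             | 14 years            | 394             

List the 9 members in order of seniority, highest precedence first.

By standing in the guild: Delgado, Whitfield, Eriksen, Bianchi, Yilmaz, Petrov and Drummond (Liveryman); then Lund and Nakamura (Freeman).
Among Delgado, Whitfield, Eriksen, Bianchi, Yilmaz, Petrov and Drummond, a past Master before not a past Master: Delgado (a past Master) before Whitfield, Eriksen, Bianchi, Yilmaz, Petrov and Drummond (not a past Master).
Whitfield, Eriksen, Bianchi, Yilmaz, Petrov and Drummond all have date of admission to current standing Aug 8, 2001, so the next rule applies.
Among Whitfield, Eriksen, Bianchi, Yilmaz, Petrov and Drummond, by years on the livery (higher first): Whitfield (40 years) before Eriksen (33 years) before Bianchi (21 years) before Yilmaz (6 years) before Petrov (2 years) before Drummond (1 year).
Lund and Nakamura are each a past Master, so the next rule applies.
Lund and Nakamura both have date of admission to current standing Jan 28, 1996, so the next rule applies.
Among Lund and Nakamura, by years on the livery (higher first): Lund (4 years) before Nakamura (2 years).
Full order: Delgado, Whitfield, Eriksen, Bianchi, Yilmaz, Petrov, Drummond, Lund, Nakamura.

Delgado, Whitfield, Eriksen, Bianchi, Yilmaz, Petrov, Drummond, Lund, Nakamura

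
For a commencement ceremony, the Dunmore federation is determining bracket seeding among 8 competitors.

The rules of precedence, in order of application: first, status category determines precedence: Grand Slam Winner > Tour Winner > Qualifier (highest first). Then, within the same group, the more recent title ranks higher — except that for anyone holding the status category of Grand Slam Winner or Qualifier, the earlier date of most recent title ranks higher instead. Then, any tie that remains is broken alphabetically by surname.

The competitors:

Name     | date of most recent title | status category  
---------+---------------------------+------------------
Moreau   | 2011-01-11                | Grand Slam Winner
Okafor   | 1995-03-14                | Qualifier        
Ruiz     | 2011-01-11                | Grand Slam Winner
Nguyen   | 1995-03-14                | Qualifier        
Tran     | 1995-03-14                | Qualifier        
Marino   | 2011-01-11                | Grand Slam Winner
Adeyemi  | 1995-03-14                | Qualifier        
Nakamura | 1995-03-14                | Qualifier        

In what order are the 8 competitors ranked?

By status category: Marino, Moreau and Ruiz (Grand Slam Winner); then Adeyemi, Nakamura, Nguyen, Okafor and Tran (Qualifier).
Marino, Moreau and Ruiz all have date of most recent title 2011-01-11, so the next rule applies.
Among Marino, Moreau and Ruiz, alphabetically by surname: Marino before Moreau before Ruiz.
Adeyemi, Nakamura, Nguyen, Okafor and Tran all have date of most recent title 1995-03-14, so the next rule applies.
Among Adeyemi, Nakamura, Nguyen, Okafor and Tran, alphabetically by surname: Adeyemi before Nakamura before Nguyen before Okafor before Tran.
Full order: Marino, Moreau, Ruiz, Adeyemi, Nakamura, Nguyen, Okafor, Tran.

Marino, Moreau, Ruiz, Adeyemi, Nakamura, Nguyen, Okafor, Tran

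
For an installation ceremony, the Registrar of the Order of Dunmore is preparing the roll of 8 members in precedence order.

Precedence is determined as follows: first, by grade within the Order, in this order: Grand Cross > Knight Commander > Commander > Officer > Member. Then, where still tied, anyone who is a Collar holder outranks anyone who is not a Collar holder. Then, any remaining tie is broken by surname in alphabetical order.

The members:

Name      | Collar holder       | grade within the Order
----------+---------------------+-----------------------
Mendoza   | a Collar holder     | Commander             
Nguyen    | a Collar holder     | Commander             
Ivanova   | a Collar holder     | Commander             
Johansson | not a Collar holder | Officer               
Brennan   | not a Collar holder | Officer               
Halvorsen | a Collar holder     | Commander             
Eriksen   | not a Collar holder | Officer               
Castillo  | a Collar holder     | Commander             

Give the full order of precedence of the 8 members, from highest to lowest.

Castillo, Halvorsen, Ivanova, Mendoza, Nguyen, Brennan, Eriksen, Johansson

By grade within the Order: Castillo, Halvorsen, Ivanova, Mendoza and Nguyen (Commander); then Brennan, Eriksen and Johansson (Officer).
Castillo, Halvorsen, Ivanova, Mendoza and Nguyen are each a Collar holder, so the next rule applies.
Among Castillo, Halvorsen, Ivanova, Mendoza and Nguyen, alphabetically by surname: Castillo before Halvorsen before Ivanova before Mendoza before Nguyen.
Brennan, Eriksen and Johansson are each not a Collar holder, so the next rule applies.
Among Brennan, Eriksen and Johansson, alphabetically by surname: Brennan before Eriksen before Johansson.
Full order: Castillo, Halvorsen, Ivanova, Mendoza, Nguyen, Brennan, Eriksen, Johansson.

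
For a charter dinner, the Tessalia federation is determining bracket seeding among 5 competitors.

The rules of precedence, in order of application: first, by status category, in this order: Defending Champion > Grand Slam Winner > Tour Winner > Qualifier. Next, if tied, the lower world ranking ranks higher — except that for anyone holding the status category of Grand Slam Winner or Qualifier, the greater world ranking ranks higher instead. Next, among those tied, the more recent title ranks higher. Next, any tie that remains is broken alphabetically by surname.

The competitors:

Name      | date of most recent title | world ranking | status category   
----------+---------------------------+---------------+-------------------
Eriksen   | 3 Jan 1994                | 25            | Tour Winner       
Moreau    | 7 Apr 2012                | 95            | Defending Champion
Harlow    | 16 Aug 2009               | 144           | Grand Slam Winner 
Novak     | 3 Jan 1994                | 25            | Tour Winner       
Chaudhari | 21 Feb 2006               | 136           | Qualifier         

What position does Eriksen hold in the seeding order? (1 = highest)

3

By status category: Moreau (Defending Champion); then Harlow (Grand Slam Winner); then Eriksen and Novak (Tour Winner); then Chaudhari (Qualifier).
Eriksen and Novak both have world ranking 25, so the next rule applies.
Eriksen and Novak both have date of most recent title 3 Jan 1994, so the next rule applies.
Among Eriksen and Novak, alphabetically by surname: Eriksen before Novak.
Order: Moreau, Harlow, Eriksen, Novak, Chaudhari. So position 3.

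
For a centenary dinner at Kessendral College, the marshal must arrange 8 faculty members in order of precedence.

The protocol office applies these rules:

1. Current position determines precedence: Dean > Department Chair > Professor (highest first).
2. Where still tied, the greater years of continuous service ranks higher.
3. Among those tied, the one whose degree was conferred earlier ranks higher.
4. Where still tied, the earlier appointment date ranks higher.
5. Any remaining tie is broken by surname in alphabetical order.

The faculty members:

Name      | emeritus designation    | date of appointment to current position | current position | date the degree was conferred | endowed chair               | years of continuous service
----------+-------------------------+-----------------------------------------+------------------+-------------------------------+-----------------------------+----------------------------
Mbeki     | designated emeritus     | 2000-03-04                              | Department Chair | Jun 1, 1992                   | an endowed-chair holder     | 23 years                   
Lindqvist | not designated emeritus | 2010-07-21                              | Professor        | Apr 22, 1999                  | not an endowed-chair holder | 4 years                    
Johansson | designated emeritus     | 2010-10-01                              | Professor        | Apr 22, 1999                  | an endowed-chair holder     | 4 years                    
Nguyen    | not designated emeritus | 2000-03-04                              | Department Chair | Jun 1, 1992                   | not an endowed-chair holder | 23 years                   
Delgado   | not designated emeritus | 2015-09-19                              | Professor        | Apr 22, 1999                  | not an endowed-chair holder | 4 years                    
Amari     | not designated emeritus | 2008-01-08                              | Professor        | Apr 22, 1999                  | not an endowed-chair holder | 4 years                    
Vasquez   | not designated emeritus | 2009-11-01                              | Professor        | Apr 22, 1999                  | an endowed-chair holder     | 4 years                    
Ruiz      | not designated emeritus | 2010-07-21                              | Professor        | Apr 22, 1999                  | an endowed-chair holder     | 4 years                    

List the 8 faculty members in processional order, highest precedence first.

Mbeki, Nguyen, Amari, Vasquez, Lindqvist, Ruiz, Johansson, Delgado

By current position: Mbeki and Nguyen (Department Chair); then Amari, Vasquez, Lindqvist, Ruiz, Johansson and Delgado (Professor).
Mbeki and Nguyen both have years of continuous service 23 years, so the next rule applies.
Mbeki and Nguyen both have date the degree was conferred Jun 1, 1992, so the next rule applies.
Mbeki and Nguyen both have date of appointment to current position 2000-03-04, so the next rule applies.
Among Mbeki and Nguyen, alphabetically by surname: Mbeki before Nguyen.
Amari, Vasquez, Lindqvist, Ruiz, Johansson and Delgado all have years of continuous service 4 years, so the next rule applies.
Amari, Vasquez, Lindqvist, Ruiz, Johansson and Delgado all have date the degree was conferred Apr 22, 1999, so the next rule applies.
Among Amari, Vasquez, Lindqvist, Ruiz, Johansson and Delgado, by date of appointment to current position (earlier first): Amari (2008-01-08) before Vasquez (2009-11-01) before Lindqvist and Ruiz (2010-07-21) before Johansson (2010-10-01) before Delgado (2015-09-19).
Among Lindqvist and Ruiz, alphabetically by surname: Lindqvist before Ruiz.
Full order: Mbeki, Nguyen, Amari, Vasquez, Lindqvist, Ruiz, Johansson, Delgado.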